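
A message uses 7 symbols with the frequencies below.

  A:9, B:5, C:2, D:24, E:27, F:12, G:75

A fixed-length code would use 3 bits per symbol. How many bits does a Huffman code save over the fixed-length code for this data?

127

Fixed-length: 3 bits × 154 symbols = 462 bits.
Huffman merges:
combine C(2), B(5) → 7
combine 7, A(9) → 16
combine F(12), 16 → 28
combine D(24), E(27) → 51
combine 28, 51 → 79
combine G(75), 79 → 154
Huffman total = 7 + 16 + 28 + 51 + 79 + 154 = 335 bits.
Saving = 462 − 335 = 127 bits.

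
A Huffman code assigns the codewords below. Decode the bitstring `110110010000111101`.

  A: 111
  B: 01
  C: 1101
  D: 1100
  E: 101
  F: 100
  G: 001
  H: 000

CFFGAB

Read left to right; each codeword is recognised as soon as it completes (prefix code):
  1101→C | 100→F | 100→F | 001→G | 111→A | 01→B
Decoded message: CFFGAB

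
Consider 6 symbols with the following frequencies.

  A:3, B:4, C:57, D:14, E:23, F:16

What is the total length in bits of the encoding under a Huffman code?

Build the Huffman tree bottom-up:
combine A(3), B(4) → 7
combine 7, D(14) → 21
combine F(16), 21 → 37
combine E(23), 37 → 60
combine C(57), 60 → 117
The encoded length is the sum of every internal node's weight: 7 + 21 + 37 + 60 + 117 = 242 bits.

242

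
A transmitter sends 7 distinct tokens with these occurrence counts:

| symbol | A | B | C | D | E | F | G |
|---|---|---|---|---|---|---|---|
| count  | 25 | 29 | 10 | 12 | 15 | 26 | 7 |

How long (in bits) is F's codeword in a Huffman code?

2

Huffman merges, smallest pair first:
combine G(7), C(10) → 17
combine D(12), E(15) → 27
combine 17, A(25) → 42
combine F(26), 27 → 53
combine B(29), 42 → 71
combine 53, 71 → 124
F's leaf is at depth 2, giving a 2-bit codeword.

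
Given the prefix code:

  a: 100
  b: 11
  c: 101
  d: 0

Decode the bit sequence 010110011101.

dcabc

Read left to right; each codeword is recognised as soon as it completes (prefix code):
  0→d | 101→c | 100→a | 11→b | 101→c
Decoded message: dcabc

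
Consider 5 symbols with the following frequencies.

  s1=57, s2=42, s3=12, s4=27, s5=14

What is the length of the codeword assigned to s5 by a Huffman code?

Build the tree from the bottom:
merge s3(12) and s5(14): 26
merge 26 and s4(27): 53
merge s2(42) and 53: 95
merge s1(57) and 95: 152
s5 sits 4 levels below the root, so its codeword is 4 bits.

4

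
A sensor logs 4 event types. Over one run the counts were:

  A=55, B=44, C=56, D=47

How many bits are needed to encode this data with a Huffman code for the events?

404

Greedily combine the two least-frequent nodes:
merge B(44) and D(47): 91
merge A(55) and C(56): 111
merge 91 and 111: 202
The encoded length is the sum of every internal node's weight: 91 + 111 + 202 = 404 bits.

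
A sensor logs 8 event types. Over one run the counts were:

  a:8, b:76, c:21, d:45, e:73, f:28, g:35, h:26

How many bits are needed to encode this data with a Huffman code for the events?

Greedily combine the two least-frequent nodes:
combine a(8), c(21) → 29
combine h(26), f(28) → 54
combine 29, g(35) → 64
combine d(45), 54 → 99
combine 64, e(73) → 137
combine b(76), 99 → 175
combine 137, 175 → 312
Total encoded bits = sum of merged weights = 29 + 54 + 64 + 99 + 137 + 175 + 312 = 870.

870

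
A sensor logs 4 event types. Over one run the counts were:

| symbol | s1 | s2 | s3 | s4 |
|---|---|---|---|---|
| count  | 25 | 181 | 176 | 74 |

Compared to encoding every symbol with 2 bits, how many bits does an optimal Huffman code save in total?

82

Fixed-length: 2 bits × 456 symbols = 912 bits.
Huffman merges:
s1(25) + s4(74) → 99
99 + s3(176) → 275
s2(181) + 275 → 456
Huffman total = 99 + 275 + 456 = 830 bits.
Saving = 912 − 830 = 82 bits.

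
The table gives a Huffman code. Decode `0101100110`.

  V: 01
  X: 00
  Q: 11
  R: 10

Read left to right; each codeword is recognised as soon as it completes (prefix code):
  01→V | 01→V | 10→R | 01→V | 10→R
Decoded message: VVRVR

VVRVR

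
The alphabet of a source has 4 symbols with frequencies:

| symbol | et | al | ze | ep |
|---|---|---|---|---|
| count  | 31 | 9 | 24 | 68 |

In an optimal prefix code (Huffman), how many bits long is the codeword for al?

Repeatedly merge the two smallest:
al(9) + ze(24) → 33
et(31) + 33 → 64
64 + ep(68) → 132
al sits 3 levels below the root, so its codeword is 3 bits.

3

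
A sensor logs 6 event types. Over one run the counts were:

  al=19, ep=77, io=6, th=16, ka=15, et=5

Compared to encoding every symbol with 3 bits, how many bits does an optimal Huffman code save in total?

143

Fixed-length: 3 bits × 138 symbols = 414 bits.
Huffman merges:
et(5) + io(6) → 11
11 + ka(15) → 26
th(16) + al(19) → 35
26 + 35 → 61
61 + ep(77) → 138
Huffman total = 11 + 26 + 35 + 61 + 138 = 271 bits.
Saving = 414 − 271 = 143 bits.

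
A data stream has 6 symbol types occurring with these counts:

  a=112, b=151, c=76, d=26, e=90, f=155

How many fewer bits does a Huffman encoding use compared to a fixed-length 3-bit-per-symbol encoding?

Fixed-length: 3 bits × 610 symbols = 1830 bits.
Huffman merges:
merge d(26) and c(76): 102
merge e(90) and 102: 192
merge a(112) and b(151): 263
merge f(155) and 192: 347
merge 263 and 347: 610
Huffman total = 102 + 192 + 263 + 347 + 610 = 1514 bits.
Saving = 1830 − 1514 = 316 bits.

316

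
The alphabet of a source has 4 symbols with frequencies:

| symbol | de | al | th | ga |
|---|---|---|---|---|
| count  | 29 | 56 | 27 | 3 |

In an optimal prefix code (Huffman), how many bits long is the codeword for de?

Repeatedly merge the two smallest:
merge ga(3) and th(27): 30
merge de(29) and 30: 59
merge al(56) and 59: 115
The subtree containing de is merged 2 times, so code length = 2.

2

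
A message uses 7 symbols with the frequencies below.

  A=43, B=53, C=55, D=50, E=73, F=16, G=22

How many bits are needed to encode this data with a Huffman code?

Greedily combine the two least-frequent nodes:
F(16) + G(22) → 38
38 + A(43) → 81
D(50) + B(53) → 103
C(55) + E(73) → 128
81 + 103 → 184
128 + 184 → 312
The encoded length is the sum of every internal node's weight: 38 + 81 + 103 + 128 + 184 + 312 = 846 bits.

846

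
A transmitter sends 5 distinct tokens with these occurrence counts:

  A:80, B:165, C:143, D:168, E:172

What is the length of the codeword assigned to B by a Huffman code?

Build the tree from the bottom:
merge A(80) and C(143): 223
merge B(165) and D(168): 333
merge E(172) and 223: 395
merge 333 and 395: 728
B's leaf is at depth 2, giving a 2-bit codeword.

2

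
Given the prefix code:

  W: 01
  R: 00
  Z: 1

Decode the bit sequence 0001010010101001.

Read left to right; each codeword is recognised as soon as it completes (prefix code):
  00→R | 01→W | 01→W | 00→R | 1→Z | 01→W | 01→W | 00→R | 1→Z
Decoded message: RWWRZWWRZ

RWWRZWWRZ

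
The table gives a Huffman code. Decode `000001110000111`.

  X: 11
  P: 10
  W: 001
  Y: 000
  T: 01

YWXYTX

Read left to right; each codeword is recognised as soon as it completes (prefix code):
  000→Y | 001→W | 11→X | 000→Y | 01→T | 11→X
Decoded message: YWXYTX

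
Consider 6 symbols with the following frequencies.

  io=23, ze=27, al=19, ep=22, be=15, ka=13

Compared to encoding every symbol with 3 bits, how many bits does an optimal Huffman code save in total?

50

Fixed-length: 3 bits × 119 symbols = 357 bits.
Huffman merges:
combine ka(13), be(15) → 28
combine al(19), ep(22) → 41
combine io(23), ze(27) → 50
combine 28, 41 → 69
combine 50, 69 → 119
Huffman total = 28 + 41 + 50 + 69 + 119 = 307 bits.
Saving = 357 − 307 = 50 bits.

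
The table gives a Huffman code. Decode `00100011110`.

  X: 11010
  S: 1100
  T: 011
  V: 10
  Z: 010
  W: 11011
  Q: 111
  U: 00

Read left to right; each codeword is recognised as soon as it completes (prefix code):
  00→U | 10→V | 00→U | 111→Q | 10→V
Decoded message: UVUQV

UVUQV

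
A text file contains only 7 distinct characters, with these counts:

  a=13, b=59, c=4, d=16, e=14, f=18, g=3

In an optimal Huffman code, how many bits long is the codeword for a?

Repeatedly merge the two smallest:
merge g(3) and c(4): 7
merge 7 and a(13): 20
merge e(14) and d(16): 30
merge f(18) and 20: 38
merge 30 and 38: 68
merge b(59) and 68: 127
a sits 4 levels below the root, so its codeword is 4 bits.

4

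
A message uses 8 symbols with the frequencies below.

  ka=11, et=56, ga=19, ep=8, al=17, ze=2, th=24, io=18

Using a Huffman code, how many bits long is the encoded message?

416

Greedily combine the two least-frequent nodes:
ze(2) + ep(8) → 10
10 + ka(11) → 21
al(17) + io(18) → 35
ga(19) + 21 → 40
th(24) + 35 → 59
40 + et(56) → 96
59 + 96 → 155
Total encoded bits = sum of merged weights = 10 + 21 + 35 + 40 + 59 + 96 + 155 = 416.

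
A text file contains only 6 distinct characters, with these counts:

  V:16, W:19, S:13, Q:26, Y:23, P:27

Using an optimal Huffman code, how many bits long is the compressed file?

Greedily combine the two least-frequent nodes:
S(13) + V(16) → 29
W(19) + Y(23) → 42
Q(26) + P(27) → 53
29 + 42 → 71
53 + 71 → 124
Each symbol's bit-cost is frequency × depth; summing gives 319 bits (equivalently 29 + 42 + 53 + 71 + 124).

319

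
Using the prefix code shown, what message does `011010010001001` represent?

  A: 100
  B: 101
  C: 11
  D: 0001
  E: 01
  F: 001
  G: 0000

EBFDF

Read left to right; each codeword is recognised as soon as it completes (prefix code):
  01→E | 101→B | 001→F | 0001→D | 001→F
Decoded message: EBFDF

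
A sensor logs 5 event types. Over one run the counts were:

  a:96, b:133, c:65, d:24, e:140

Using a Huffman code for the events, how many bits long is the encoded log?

1005

Build the Huffman tree bottom-up:
d(24) + c(65) → 89
89 + a(96) → 185
b(133) + e(140) → 273
185 + 273 → 458
The encoded length is the sum of every internal node's weight: 89 + 185 + 273 + 458 = 1005 bits.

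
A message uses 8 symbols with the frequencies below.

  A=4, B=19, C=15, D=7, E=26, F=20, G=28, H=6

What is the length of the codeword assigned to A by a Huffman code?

Repeatedly merge the two smallest:
A(4) + H(6) → 10
D(7) + 10 → 17
C(15) + 17 → 32
B(19) + F(20) → 39
E(26) + G(28) → 54
32 + 39 → 71
54 + 71 → 125
A sits 5 levels below the root, so its codeword is 5 bits.

5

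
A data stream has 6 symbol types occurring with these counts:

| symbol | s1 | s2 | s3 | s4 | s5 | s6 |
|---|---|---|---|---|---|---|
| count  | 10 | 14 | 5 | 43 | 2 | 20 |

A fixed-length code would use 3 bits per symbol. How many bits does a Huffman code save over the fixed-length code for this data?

82

Fixed-length: 3 bits × 94 symbols = 282 bits.
Huffman merges:
combine s5(2), s3(5) → 7
combine 7, s1(10) → 17
combine s2(14), 17 → 31
combine s6(20), 31 → 51
combine s4(43), 51 → 94
Huffman total = 7 + 17 + 31 + 51 + 94 = 200 bits.
Saving = 282 − 200 = 82 bits.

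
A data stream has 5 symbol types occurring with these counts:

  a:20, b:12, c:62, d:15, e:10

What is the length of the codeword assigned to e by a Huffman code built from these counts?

3

Build the tree from the bottom:
merge e(10) and b(12): 22
merge d(15) and a(20): 35
merge 22 and 35: 57
merge 57 and c(62): 119
e's leaf is at depth 3, giving a 3-bit codeword.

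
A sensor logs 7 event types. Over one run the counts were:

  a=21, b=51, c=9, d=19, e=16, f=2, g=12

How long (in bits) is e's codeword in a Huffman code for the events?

3

Repeatedly merge the two smallest:
combine f(2), c(9) → 11
combine 11, g(12) → 23
combine e(16), d(19) → 35
combine a(21), 23 → 44
combine 35, 44 → 79
combine b(51), 79 → 130
The subtree containing e is merged 3 times, so code length = 3.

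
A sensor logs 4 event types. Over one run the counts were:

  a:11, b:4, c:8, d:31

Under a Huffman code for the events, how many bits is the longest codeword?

Merge the two lowest-weight nodes at each step:
merge b(4) and c(8): 12
merge a(11) and 12: 23
merge 23 and d(31): 54
Maximum depth reached is 3.

3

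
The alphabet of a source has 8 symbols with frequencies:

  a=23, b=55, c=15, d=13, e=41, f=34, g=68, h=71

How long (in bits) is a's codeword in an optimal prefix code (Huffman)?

Repeatedly merge the two smallest:
merge d(13) and c(15): 28
merge a(23) and 28: 51
merge f(34) and e(41): 75
merge 51 and b(55): 106
merge g(68) and h(71): 139
merge 75 and 106: 181
merge 139 and 181: 320
The subtree containing a is merged 4 times, so code length = 4.

4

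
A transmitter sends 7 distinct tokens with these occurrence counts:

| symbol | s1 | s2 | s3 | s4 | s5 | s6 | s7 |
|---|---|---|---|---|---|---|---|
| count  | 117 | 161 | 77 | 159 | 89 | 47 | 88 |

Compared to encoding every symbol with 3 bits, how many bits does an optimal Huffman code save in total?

Fixed-length: 3 bits × 738 symbols = 2214 bits.
Huffman merges:
s6(47) + s3(77) → 124
s7(88) + s5(89) → 177
s1(117) + 124 → 241
s4(159) + s2(161) → 320
177 + 241 → 418
320 + 418 → 738
Huffman total = 124 + 177 + 241 + 320 + 418 + 738 = 2018 bits.
Saving = 2214 − 2018 = 196 bits.

196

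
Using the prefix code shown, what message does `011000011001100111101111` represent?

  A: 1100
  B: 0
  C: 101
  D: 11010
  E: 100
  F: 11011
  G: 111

Read left to right; each codeword is recognised as soon as it completes (prefix code):
  0→B | 1100→A | 0→B | 0→B | 1100→A | 1100→A | 111→G | 101→C | 111→G
Decoded message: BABBAAGCG

BABBAAGCG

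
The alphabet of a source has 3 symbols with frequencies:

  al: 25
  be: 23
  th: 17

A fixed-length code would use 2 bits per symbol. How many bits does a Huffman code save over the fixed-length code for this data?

25

Fixed-length: 2 bits × 65 symbols = 130 bits.
Huffman merges:
combine th(17), be(23) → 40
combine al(25), 40 → 65
Huffman total = 40 + 65 = 105 bits.
Saving = 130 − 105 = 25 bits.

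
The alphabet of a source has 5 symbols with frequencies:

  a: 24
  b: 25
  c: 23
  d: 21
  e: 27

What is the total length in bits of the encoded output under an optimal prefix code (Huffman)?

284

Build the Huffman tree bottom-up:
d(21) + c(23) → 44
a(24) + b(25) → 49
e(27) + 44 → 71
49 + 71 → 120
The encoded length is the sum of every internal node's weight: 44 + 49 + 71 + 120 = 284 bits.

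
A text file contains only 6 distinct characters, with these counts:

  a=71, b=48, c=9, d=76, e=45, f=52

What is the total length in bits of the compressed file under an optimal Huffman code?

Merge the two smallest weights repeatedly:
merge c(9) and e(45): 54
merge b(48) and f(52): 100
merge 54 and a(71): 125
merge d(76) and 100: 176
merge 125 and 176: 301
Each symbol's bit-cost is frequency × depth; summing gives 756 bits (equivalently 54 + 100 + 125 + 176 + 301).

756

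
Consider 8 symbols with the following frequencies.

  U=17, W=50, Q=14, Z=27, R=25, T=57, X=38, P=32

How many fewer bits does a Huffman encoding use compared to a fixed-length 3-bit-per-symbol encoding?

26

Fixed-length: 3 bits × 260 symbols = 780 bits.
Huffman merges:
Q(14) + U(17) → 31
R(25) + Z(27) → 52
31 + P(32) → 63
X(38) + W(50) → 88
52 + T(57) → 109
63 + 88 → 151
109 + 151 → 260
Huffman total = 31 + 52 + 63 + 88 + 109 + 151 + 260 = 754 bits.
Saving = 780 − 754 = 26 bits.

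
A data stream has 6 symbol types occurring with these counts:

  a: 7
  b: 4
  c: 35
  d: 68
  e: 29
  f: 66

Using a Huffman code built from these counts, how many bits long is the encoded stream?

469

Build the Huffman tree bottom-up:
merge b(4) and a(7): 11
merge 11 and e(29): 40
merge c(35) and 40: 75
merge f(66) and d(68): 134
merge 75 and 134: 209
Total encoded bits = sum of merged weights = 11 + 40 + 75 + 134 + 209 = 469.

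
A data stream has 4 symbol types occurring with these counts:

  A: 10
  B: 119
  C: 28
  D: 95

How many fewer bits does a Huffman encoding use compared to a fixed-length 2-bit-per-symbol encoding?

Fixed-length: 2 bits × 252 symbols = 504 bits.
Huffman merges:
A(10) + C(28) → 38
38 + D(95) → 133
B(119) + 133 → 252
Huffman total = 38 + 133 + 252 = 423 bits.
Saving = 504 − 423 = 81 bits.

81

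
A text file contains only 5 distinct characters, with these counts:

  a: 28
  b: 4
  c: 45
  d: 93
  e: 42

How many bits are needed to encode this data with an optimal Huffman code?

437

Build the Huffman tree bottom-up:
combine b(4), a(28) → 32
combine 32, e(42) → 74
combine c(45), 74 → 119
combine d(93), 119 → 212
Total encoded bits = sum of merged weights = 32 + 74 + 119 + 212 = 437.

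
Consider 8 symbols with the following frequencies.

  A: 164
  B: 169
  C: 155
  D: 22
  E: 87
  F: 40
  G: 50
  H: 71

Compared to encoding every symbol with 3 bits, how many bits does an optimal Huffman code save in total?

Fixed-length: 3 bits × 758 symbols = 2274 bits.
Huffman merges:
merge D(22) and F(40): 62
merge G(50) and 62: 112
merge H(71) and E(87): 158
merge 112 and C(155): 267
merge 158 and A(164): 322
merge B(169) and 267: 436
merge 322 and 436: 758
Huffman total = 62 + 112 + 158 + 267 + 322 + 436 + 758 = 2115 bits.
Saving = 2274 − 2115 = 159 bits.

159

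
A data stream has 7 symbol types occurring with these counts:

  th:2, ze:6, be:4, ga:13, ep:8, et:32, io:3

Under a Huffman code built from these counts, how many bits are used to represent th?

5

Repeatedly merge the two smallest:
combine th(2), io(3) → 5
combine be(4), 5 → 9
combine ze(6), ep(8) → 14
combine 9, ga(13) → 22
combine 14, 22 → 36
combine et(32), 36 → 68
th's leaf is at depth 5, giving a 5-bit codeword.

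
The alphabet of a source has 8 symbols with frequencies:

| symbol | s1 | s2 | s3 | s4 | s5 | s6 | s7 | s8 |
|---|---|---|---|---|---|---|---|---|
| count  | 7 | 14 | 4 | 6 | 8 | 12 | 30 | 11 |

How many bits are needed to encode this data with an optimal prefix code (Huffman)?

256

Greedily combine the two least-frequent nodes:
s3(4) + s4(6) → 10
s1(7) + s5(8) → 15
10 + s8(11) → 21
s6(12) + s2(14) → 26
15 + 21 → 36
26 + s7(30) → 56
36 + 56 → 92
The encoded length is the sum of every internal node's weight: 10 + 15 + 21 + 26 + 36 + 56 + 92 = 256 bits.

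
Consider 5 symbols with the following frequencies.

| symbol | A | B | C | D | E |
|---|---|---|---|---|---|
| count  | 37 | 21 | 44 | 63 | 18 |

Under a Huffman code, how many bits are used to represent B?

3

Repeatedly merge the two smallest:
combine E(18), B(21) → 39
combine A(37), 39 → 76
combine C(44), D(63) → 107
combine 76, 107 → 183
The subtree containing B is merged 3 times, so code length = 3.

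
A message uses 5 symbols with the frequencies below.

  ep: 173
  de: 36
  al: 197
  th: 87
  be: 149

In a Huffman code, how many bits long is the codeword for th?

3

Build the tree from the bottom:
merge de(36) and th(87): 123
merge 123 and be(149): 272
merge ep(173) and al(197): 370
merge 272 and 370: 642
th's leaf is at depth 3, giving a 3-bit codeword.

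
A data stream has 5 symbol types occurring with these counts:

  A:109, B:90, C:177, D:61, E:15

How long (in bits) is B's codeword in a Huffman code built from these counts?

3

Build the tree from the bottom:
merge E(15) and D(61): 76
merge 76 and B(90): 166
merge A(109) and 166: 275
merge C(177) and 275: 452
B sits 3 levels below the root, so its codeword is 3 bits.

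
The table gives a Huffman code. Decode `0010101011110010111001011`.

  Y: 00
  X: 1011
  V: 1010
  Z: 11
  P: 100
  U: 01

YVXZYXPX

Read left to right; each codeword is recognised as soon as it completes (prefix code):
  00→Y | 1010→V | 1011→X | 11→Z | 00→Y | 1011→X | 100→P | 1011→X
Decoded message: YVXZYXPX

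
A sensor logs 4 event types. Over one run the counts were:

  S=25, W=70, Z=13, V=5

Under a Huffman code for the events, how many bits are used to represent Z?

Repeatedly merge the two smallest:
combine V(5), Z(13) → 18
combine 18, S(25) → 43
combine 43, W(70) → 113
The subtree containing Z is merged 3 times, so code length = 3.

3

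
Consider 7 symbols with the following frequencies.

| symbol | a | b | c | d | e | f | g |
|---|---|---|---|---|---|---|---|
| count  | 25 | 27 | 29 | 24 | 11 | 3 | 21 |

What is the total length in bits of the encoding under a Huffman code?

378

Build the Huffman tree bottom-up:
combine f(3), e(11) → 14
combine 14, g(21) → 35
combine d(24), a(25) → 49
combine b(27), c(29) → 56
combine 35, 49 → 84
combine 56, 84 → 140
Total encoded bits = sum of merged weights = 14 + 35 + 49 + 56 + 84 + 140 = 378.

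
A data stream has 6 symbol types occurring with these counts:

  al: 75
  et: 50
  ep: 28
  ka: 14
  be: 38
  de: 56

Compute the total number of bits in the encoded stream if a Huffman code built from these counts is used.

Build the Huffman tree bottom-up:
combine ka(14), ep(28) → 42
combine be(38), 42 → 80
combine et(50), de(56) → 106
combine al(75), 80 → 155
combine 106, 155 → 261
The encoded length is the sum of every internal node's weight: 42 + 80 + 106 + 155 + 261 = 644 bits.

644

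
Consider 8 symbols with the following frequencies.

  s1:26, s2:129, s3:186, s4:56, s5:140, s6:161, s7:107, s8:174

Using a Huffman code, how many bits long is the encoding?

Greedily combine the two least-frequent nodes:
combine s1(26), s4(56) → 82
combine 82, s7(107) → 189
combine s2(129), s5(140) → 269
combine s6(161), s8(174) → 335
combine s3(186), 189 → 375
combine 269, 335 → 604
combine 375, 604 → 979
Total encoded bits = sum of merged weights = 82 + 189 + 269 + 335 + 375 + 604 + 979 = 2833.

2833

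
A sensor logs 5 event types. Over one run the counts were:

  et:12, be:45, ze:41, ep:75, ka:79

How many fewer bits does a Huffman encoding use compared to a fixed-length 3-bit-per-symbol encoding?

199

Fixed-length: 3 bits × 252 symbols = 756 bits.
Huffman merges:
et(12) + ze(41) → 53
be(45) + 53 → 98
ep(75) + ka(79) → 154
98 + 154 → 252
Huffman total = 53 + 98 + 154 + 252 = 557 bits.
Saving = 756 − 557 = 199 bits.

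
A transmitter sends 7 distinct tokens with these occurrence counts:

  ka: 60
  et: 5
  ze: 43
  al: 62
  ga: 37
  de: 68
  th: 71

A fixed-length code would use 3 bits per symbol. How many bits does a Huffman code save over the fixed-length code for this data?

97

Fixed-length: 3 bits × 346 symbols = 1038 bits.
Huffman merges:
et(5) + ga(37) → 42
42 + ze(43) → 85
ka(60) + al(62) → 122
de(68) + th(71) → 139
85 + 122 → 207
139 + 207 → 346
Huffman total = 42 + 85 + 122 + 139 + 207 + 346 = 941 bits.
Saving = 1038 − 941 = 97 bits.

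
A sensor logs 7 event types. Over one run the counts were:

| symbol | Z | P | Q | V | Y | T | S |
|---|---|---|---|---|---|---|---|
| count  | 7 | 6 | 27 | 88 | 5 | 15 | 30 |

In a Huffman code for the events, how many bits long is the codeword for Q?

3

Huffman merges, smallest pair first:
combine Y(5), P(6) → 11
combine Z(7), 11 → 18
combine T(15), 18 → 33
combine Q(27), S(30) → 57
combine 33, 57 → 90
combine V(88), 90 → 178
Q's leaf is at depth 3, giving a 3-bit codeword.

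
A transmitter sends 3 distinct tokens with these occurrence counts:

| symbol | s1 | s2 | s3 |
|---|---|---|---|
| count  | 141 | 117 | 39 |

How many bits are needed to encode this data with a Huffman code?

453

Build the Huffman tree bottom-up:
merge s3(39) and s2(117): 156
merge s1(141) and 156: 297
The encoded length is the sum of every internal node's weight: 156 + 297 = 453 bits.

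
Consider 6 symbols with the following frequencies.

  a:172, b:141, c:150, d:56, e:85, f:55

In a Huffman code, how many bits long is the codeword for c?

Repeatedly merge the two smallest:
merge f(55) and d(56): 111
merge e(85) and 111: 196
merge b(141) and c(150): 291
merge a(172) and 196: 368
merge 291 and 368: 659
The subtree containing c is merged 2 times, so code length = 2.

2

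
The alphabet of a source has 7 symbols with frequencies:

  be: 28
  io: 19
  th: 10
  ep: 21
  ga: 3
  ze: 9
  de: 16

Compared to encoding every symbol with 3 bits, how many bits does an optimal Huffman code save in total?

37

Fixed-length: 3 bits × 106 symbols = 318 bits.
Huffman merges:
combine ga(3), ze(9) → 12
combine th(10), 12 → 22
combine de(16), io(19) → 35
combine ep(21), 22 → 43
combine be(28), 35 → 63
combine 43, 63 → 106
Huffman total = 12 + 22 + 35 + 43 + 63 + 106 = 281 bits.
Saving = 318 − 281 = 37 bits.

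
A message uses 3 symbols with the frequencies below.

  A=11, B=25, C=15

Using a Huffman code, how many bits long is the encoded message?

77

Build the Huffman tree bottom-up:
merge A(11) and C(15): 26
merge B(25) and 26: 51
Each symbol's bit-cost is frequency × depth; summing gives 77 bits (equivalently 26 + 51).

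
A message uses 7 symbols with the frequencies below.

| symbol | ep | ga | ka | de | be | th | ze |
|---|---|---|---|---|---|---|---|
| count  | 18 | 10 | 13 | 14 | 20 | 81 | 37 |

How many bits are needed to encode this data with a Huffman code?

472

Merge the two smallest weights repeatedly:
combine ga(10), ka(13) → 23
combine de(14), ep(18) → 32
combine be(20), 23 → 43
combine 32, ze(37) → 69
combine 43, 69 → 112
combine th(81), 112 → 193
Each symbol's bit-cost is frequency × depth; summing gives 472 bits (equivalently 23 + 32 + 43 + 69 + 112 + 193).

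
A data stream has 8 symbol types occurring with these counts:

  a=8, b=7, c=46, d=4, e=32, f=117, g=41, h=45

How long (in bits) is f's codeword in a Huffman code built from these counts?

1

Huffman merges, smallest pair first:
combine d(4), b(7) → 11
combine a(8), 11 → 19
combine 19, e(32) → 51
combine g(41), h(45) → 86
combine c(46), 51 → 97
combine 86, 97 → 183
combine f(117), 183 → 300
f sits one level below the root: a 1-bit codeword.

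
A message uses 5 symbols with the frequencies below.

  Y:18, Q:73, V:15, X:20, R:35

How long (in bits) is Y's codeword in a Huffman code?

Build the tree from the bottom:
V(15) + Y(18) → 33
X(20) + 33 → 53
R(35) + 53 → 88
Q(73) + 88 → 161
Y sits 4 levels below the root, so its codeword is 4 bits.

4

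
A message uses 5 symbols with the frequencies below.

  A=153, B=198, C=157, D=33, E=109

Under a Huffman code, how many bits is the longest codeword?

Merge the two lowest-weight nodes at each step:
combine D(33), E(109) → 142
combine 142, A(153) → 295
combine C(157), B(198) → 355
combine 295, 355 → 650
Maximum depth reached is 3.

3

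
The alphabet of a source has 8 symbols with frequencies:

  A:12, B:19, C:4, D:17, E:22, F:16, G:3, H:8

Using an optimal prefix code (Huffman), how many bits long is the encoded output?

284

Build the Huffman tree bottom-up:
merge G(3) and C(4): 7
merge 7 and H(8): 15
merge A(12) and 15: 27
merge F(16) and D(17): 33
merge B(19) and E(22): 41
merge 27 and 33: 60
merge 41 and 60: 101
Total encoded bits = sum of merged weights = 7 + 15 + 27 + 33 + 41 + 60 + 101 = 284.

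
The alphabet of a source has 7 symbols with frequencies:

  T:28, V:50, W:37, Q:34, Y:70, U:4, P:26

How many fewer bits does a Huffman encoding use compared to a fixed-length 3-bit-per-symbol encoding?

90

Fixed-length: 3 bits × 249 symbols = 747 bits.
Huffman merges:
U(4) + P(26) → 30
T(28) + 30 → 58
Q(34) + W(37) → 71
V(50) + 58 → 108
Y(70) + 71 → 141
108 + 141 → 249
Huffman total = 30 + 58 + 71 + 108 + 141 + 249 = 657 bits.
Saving = 747 − 657 = 90 bits.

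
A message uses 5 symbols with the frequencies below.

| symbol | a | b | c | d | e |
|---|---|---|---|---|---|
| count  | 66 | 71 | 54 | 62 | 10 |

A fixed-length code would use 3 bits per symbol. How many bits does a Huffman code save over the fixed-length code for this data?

199

Fixed-length: 3 bits × 263 symbols = 789 bits.
Huffman merges:
e(10) + c(54) → 64
d(62) + 64 → 126
a(66) + b(71) → 137
126 + 137 → 263
Huffman total = 64 + 126 + 137 + 263 = 590 bits.
Saving = 789 − 590 = 199 bits.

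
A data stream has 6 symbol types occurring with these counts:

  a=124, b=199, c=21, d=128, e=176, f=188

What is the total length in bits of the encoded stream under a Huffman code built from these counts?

Build the Huffman tree bottom-up:
c(21) + a(124) → 145
d(128) + 145 → 273
e(176) + f(188) → 364
b(199) + 273 → 472
364 + 472 → 836
Each symbol's bit-cost is frequency × depth; summing gives 2090 bits (equivalently 145 + 273 + 364 + 472 + 836).

2090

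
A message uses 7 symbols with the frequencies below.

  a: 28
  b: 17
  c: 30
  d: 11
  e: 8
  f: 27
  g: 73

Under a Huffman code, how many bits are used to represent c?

3

Build the tree from the bottom:
merge e(8) and d(11): 19
merge b(17) and 19: 36
merge f(27) and a(28): 55
merge c(30) and 36: 66
merge 55 and 66: 121
merge g(73) and 121: 194
c's leaf is at depth 3, giving a 3-bit codeword.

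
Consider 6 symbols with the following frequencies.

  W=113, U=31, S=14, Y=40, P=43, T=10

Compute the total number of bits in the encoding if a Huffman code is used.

551

Build the Huffman tree bottom-up:
combine T(10), S(14) → 24
combine 24, U(31) → 55
combine Y(40), P(43) → 83
combine 55, 83 → 138
combine W(113), 138 → 251
Each symbol's bit-cost is frequency × depth; summing gives 551 bits (equivalently 24 + 55 + 83 + 138 + 251).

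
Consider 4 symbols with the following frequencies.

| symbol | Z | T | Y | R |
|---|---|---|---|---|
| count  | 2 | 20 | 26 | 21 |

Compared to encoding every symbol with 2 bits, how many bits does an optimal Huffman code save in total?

Fixed-length: 2 bits × 69 symbols = 138 bits.
Huffman merges:
merge Z(2) and T(20): 22
merge R(21) and 22: 43
merge Y(26) and 43: 69
Huffman total = 22 + 43 + 69 = 134 bits.
Saving = 138 − 134 = 4 bits.

4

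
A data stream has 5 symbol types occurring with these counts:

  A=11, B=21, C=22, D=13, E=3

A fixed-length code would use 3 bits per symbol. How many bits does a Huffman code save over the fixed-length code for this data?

Fixed-length: 3 bits × 70 symbols = 210 bits.
Huffman merges:
combine E(3), A(11) → 14
combine D(13), 14 → 27
combine B(21), C(22) → 43
combine 27, 43 → 70
Huffman total = 14 + 27 + 43 + 70 = 154 bits.
Saving = 210 − 154 = 56 bits.

56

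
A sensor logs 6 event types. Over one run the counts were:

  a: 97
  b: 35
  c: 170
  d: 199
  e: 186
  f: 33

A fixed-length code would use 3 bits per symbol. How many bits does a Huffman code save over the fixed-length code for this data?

487

Fixed-length: 3 bits × 720 symbols = 2160 bits.
Huffman merges:
combine f(33), b(35) → 68
combine 68, a(97) → 165
combine 165, c(170) → 335
combine e(186), d(199) → 385
combine 335, 385 → 720
Huffman total = 68 + 165 + 335 + 385 + 720 = 1673 bits.
Saving = 2160 − 1673 = 487 bits.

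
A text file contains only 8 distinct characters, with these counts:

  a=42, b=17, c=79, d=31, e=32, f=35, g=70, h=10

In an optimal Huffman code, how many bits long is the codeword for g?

Repeatedly merge the two smallest:
h(10) + b(17) → 27
27 + d(31) → 58
e(32) + f(35) → 67
a(42) + 58 → 100
67 + g(70) → 137
c(79) + 100 → 179
137 + 179 → 316
g's leaf is at depth 2, giving a 2-bit codeword.

2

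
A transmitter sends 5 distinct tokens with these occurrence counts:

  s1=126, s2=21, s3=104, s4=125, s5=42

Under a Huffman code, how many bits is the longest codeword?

Merge the two lowest-weight nodes at each step:
merge s2(21) and s5(42): 63
merge 63 and s3(104): 167
merge s4(125) and s1(126): 251
merge 167 and 251: 418
The first pair merged (s2, s5) ends up deepest, at depth 3.

3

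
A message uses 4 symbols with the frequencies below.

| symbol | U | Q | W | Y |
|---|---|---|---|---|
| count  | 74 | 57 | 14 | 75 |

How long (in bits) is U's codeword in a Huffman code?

2

Huffman merges, smallest pair first:
merge W(14) and Q(57): 71
merge 71 and U(74): 145
merge Y(75) and 145: 220
U's leaf is at depth 2, giving a 2-bit codeword.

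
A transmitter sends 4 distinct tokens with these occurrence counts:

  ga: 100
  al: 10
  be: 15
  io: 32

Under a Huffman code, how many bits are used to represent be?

Repeatedly merge the two smallest:
combine al(10), be(15) → 25
combine 25, io(32) → 57
combine 57, ga(100) → 157
The subtree containing be is merged 3 times, so code length = 3.

3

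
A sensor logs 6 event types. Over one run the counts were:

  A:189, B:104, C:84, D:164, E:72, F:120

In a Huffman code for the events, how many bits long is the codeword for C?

Huffman merges, smallest pair first:
E(72) + C(84) → 156
B(104) + F(120) → 224
156 + D(164) → 320
A(189) + 224 → 413
320 + 413 → 733
The subtree containing C is merged 3 times, so code length = 3.

3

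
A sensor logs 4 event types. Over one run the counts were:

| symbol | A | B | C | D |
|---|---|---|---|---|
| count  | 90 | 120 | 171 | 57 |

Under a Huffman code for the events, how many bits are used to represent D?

3

Build the tree from the bottom:
merge D(57) and A(90): 147
merge B(120) and 147: 267
merge C(171) and 267: 438
D's leaf is at depth 3, giving a 3-bit codeword.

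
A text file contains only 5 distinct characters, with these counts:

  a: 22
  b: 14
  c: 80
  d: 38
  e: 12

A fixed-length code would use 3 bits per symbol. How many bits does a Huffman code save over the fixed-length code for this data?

Fixed-length: 3 bits × 166 symbols = 498 bits.
Huffman merges:
merge e(12) and b(14): 26
merge a(22) and 26: 48
merge d(38) and 48: 86
merge c(80) and 86: 166
Huffman total = 26 + 48 + 86 + 166 = 326 bits.
Saving = 498 − 326 = 172 bits.

172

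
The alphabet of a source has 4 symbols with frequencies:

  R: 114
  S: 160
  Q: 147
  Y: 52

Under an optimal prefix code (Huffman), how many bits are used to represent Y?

Build the tree from the bottom:
merge Y(52) and R(114): 166
merge Q(147) and S(160): 307
merge 166 and 307: 473
The subtree containing Y is merged 2 times, so code length = 2.

2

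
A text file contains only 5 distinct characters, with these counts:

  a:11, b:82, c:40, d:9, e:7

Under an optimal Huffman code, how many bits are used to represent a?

3

Build the tree from the bottom:
e(7) + d(9) → 16
a(11) + 16 → 27
27 + c(40) → 67
67 + b(82) → 149
a's leaf is at depth 3, giving a 3-bit codeword.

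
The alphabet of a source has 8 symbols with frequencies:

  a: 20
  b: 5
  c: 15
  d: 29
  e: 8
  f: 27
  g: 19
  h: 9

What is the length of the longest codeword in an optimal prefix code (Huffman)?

Merge the two lowest-weight nodes at each step:
b(5) + e(8) → 13
h(9) + 13 → 22
c(15) + g(19) → 34
a(20) + 22 → 42
f(27) + d(29) → 56
34 + 42 → 76
56 + 76 → 132
The rarest symbols sit at the bottom; the longest codeword is 5 bits.

5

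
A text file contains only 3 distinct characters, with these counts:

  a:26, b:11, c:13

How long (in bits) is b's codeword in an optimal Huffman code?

2

Build the tree from the bottom:
b(11) + c(13) → 24
24 + a(26) → 50
b's leaf is at depth 2, giving a 2-bit codeword.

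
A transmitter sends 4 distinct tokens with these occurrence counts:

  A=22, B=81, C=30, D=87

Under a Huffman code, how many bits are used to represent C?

Build the tree from the bottom:
combine A(22), C(30) → 52
combine 52, B(81) → 133
combine D(87), 133 → 220
The subtree containing C is merged 3 times, so code length = 3.

3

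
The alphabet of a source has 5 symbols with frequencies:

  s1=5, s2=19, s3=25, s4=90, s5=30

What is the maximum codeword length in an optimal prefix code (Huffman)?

4

Merge the two lowest-weight nodes at each step:
s1(5) + s2(19) → 24
24 + s3(25) → 49
s5(30) + 49 → 79
79 + s4(90) → 169
Maximum depth reached is 4.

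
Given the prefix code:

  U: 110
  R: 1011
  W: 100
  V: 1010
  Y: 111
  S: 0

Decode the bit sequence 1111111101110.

Read left to right; each codeword is recognised as soon as it completes (prefix code):
  111→Y | 111→Y | 110→U | 111→Y | 0→S
Decoded message: YYUYS

YYUYS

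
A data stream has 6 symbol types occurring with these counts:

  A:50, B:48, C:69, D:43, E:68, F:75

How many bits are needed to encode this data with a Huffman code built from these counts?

Greedily combine the two least-frequent nodes:
merge D(43) and B(48): 91
merge A(50) and E(68): 118
merge C(69) and F(75): 144
merge 91 and 118: 209
merge 144 and 209: 353
Each symbol's bit-cost is frequency × depth; summing gives 915 bits (equivalently 91 + 118 + 144 + 209 + 353).

915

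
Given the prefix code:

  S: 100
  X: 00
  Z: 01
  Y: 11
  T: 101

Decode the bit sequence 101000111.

Read left to right; each codeword is recognised as soon as it completes (prefix code):
  101→T | 00→X | 01→Z | 11→Y
Decoded message: TXZY

TXZY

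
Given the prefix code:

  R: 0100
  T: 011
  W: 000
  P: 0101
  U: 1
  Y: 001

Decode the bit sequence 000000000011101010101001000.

Read left to right; each codeword is recognised as soon as it completes (prefix code):
  000→W | 000→W | 000→W | 011→T | 1→U | 0101→P | 0101→P | 001→Y | 000→W
Decoded message: WWWTUPPYW

WWWTUPPYW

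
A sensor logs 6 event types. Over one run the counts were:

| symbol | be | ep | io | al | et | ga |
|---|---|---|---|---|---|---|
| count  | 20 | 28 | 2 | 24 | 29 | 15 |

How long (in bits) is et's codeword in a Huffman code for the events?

Huffman merges, smallest pair first:
merge io(2) and ga(15): 17
merge 17 and be(20): 37
merge al(24) and ep(28): 52
merge et(29) and 37: 66
merge 52 and 66: 118
The subtree containing et is merged 2 times, so code length = 2.

2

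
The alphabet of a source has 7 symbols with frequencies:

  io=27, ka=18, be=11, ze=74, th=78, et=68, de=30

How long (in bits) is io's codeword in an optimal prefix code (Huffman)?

4

Huffman merges, smallest pair first:
merge be(11) and ka(18): 29
merge io(27) and 29: 56
merge de(30) and 56: 86
merge et(68) and ze(74): 142
merge th(78) and 86: 164
merge 142 and 164: 306
io sits 4 levels below the root, so its codeword is 4 bits.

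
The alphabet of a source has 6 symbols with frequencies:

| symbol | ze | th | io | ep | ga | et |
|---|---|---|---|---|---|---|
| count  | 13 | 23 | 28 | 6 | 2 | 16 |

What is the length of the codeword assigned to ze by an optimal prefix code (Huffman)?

Build the tree from the bottom:
merge ga(2) and ep(6): 8
merge 8 and ze(13): 21
merge et(16) and 21: 37
merge th(23) and io(28): 51
merge 37 and 51: 88
ze's leaf is at depth 3, giving a 3-bit codeword.

3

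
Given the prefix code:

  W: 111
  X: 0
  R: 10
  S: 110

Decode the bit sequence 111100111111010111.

Read left to right; each codeword is recognised as soon as it completes (prefix code):
  111→W | 10→R | 0→X | 111→W | 111→W | 0→X | 10→R | 111→W
Decoded message: WRXWWXRW

WRXWWXRW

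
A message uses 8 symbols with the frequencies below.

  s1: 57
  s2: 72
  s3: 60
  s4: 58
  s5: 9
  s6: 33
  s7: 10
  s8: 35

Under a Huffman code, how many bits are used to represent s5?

5

Build the tree from the bottom:
combine s5(9), s7(10) → 19
combine 19, s6(33) → 52
combine s8(35), 52 → 87
combine s1(57), s4(58) → 115
combine s3(60), s2(72) → 132
combine 87, 115 → 202
combine 132, 202 → 334
s5's leaf is at depth 5, giving a 5-bit codeword.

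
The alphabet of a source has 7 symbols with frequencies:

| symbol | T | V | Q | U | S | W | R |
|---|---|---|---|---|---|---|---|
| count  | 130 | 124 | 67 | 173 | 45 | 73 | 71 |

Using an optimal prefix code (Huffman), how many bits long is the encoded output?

Merge the two smallest weights repeatedly:
S(45) + Q(67) → 112
R(71) + W(73) → 144
112 + V(124) → 236
T(130) + 144 → 274
U(173) + 236 → 409
274 + 409 → 683
Total encoded bits = sum of merged weights = 112 + 144 + 236 + 274 + 409 + 683 = 1858.

1858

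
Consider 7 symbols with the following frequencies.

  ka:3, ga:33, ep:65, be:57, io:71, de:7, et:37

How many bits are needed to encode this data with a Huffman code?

Build the Huffman tree bottom-up:
combine ka(3), de(7) → 10
combine 10, ga(33) → 43
combine et(37), 43 → 80
combine be(57), ep(65) → 122
combine io(71), 80 → 151
combine 122, 151 → 273
Each symbol's bit-cost is frequency × depth; summing gives 679 bits (equivalently 10 + 43 + 80 + 122 + 151 + 273).

679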